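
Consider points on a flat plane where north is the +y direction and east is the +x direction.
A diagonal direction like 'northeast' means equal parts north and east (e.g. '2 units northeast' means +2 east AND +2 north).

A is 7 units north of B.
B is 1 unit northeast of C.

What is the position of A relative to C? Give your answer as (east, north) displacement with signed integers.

Answer: A is at (east=1, north=8) relative to C.

Derivation:
Place C at the origin (east=0, north=0).
  B is 1 unit northeast of C: delta (east=+1, north=+1); B at (east=1, north=1).
  A is 7 units north of B: delta (east=+0, north=+7); A at (east=1, north=8).
Therefore A relative to C: (east=1, north=8).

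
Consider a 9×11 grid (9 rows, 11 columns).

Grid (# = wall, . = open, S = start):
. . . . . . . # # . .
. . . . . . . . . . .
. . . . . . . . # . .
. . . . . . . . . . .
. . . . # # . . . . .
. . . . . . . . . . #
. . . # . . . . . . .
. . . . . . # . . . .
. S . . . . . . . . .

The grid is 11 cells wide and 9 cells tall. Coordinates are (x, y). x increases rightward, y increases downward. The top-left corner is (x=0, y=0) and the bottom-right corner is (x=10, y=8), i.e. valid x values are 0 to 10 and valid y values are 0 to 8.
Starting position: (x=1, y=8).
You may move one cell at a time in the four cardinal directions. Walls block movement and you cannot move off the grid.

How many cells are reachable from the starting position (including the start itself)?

Answer: Reachable cells: 91

Derivation:
BFS flood-fill from (x=1, y=8):
  Distance 0: (x=1, y=8)
  Distance 1: (x=1, y=7), (x=0, y=8), (x=2, y=8)
  Distance 2: (x=1, y=6), (x=0, y=7), (x=2, y=7), (x=3, y=8)
  Distance 3: (x=1, y=5), (x=0, y=6), (x=2, y=6), (x=3, y=7), (x=4, y=8)
  Distance 4: (x=1, y=4), (x=0, y=5), (x=2, y=5), (x=4, y=7), (x=5, y=8)
  Distance 5: (x=1, y=3), (x=0, y=4), (x=2, y=4), (x=3, y=5), (x=4, y=6), (x=5, y=7), (x=6, y=8)
  Distance 6: (x=1, y=2), (x=0, y=3), (x=2, y=3), (x=3, y=4), (x=4, y=5), (x=5, y=6), (x=7, y=8)
  Distance 7: (x=1, y=1), (x=0, y=2), (x=2, y=2), (x=3, y=3), (x=5, y=5), (x=6, y=6), (x=7, y=7), (x=8, y=8)
  Distance 8: (x=1, y=0), (x=0, y=1), (x=2, y=1), (x=3, y=2), (x=4, y=3), (x=6, y=5), (x=7, y=6), (x=8, y=7), (x=9, y=8)
  Distance 9: (x=0, y=0), (x=2, y=0), (x=3, y=1), (x=4, y=2), (x=5, y=3), (x=6, y=4), (x=7, y=5), (x=8, y=6), (x=9, y=7), (x=10, y=8)
  Distance 10: (x=3, y=0), (x=4, y=1), (x=5, y=2), (x=6, y=3), (x=7, y=4), (x=8, y=5), (x=9, y=6), (x=10, y=7)
  Distance 11: (x=4, y=0), (x=5, y=1), (x=6, y=2), (x=7, y=3), (x=8, y=4), (x=9, y=5), (x=10, y=6)
  Distance 12: (x=5, y=0), (x=6, y=1), (x=7, y=2), (x=8, y=3), (x=9, y=4)
  Distance 13: (x=6, y=0), (x=7, y=1), (x=9, y=3), (x=10, y=4)
  Distance 14: (x=8, y=1), (x=9, y=2), (x=10, y=3)
  Distance 15: (x=9, y=1), (x=10, y=2)
  Distance 16: (x=9, y=0), (x=10, y=1)
  Distance 17: (x=10, y=0)
Total reachable: 91 (grid has 91 open cells total)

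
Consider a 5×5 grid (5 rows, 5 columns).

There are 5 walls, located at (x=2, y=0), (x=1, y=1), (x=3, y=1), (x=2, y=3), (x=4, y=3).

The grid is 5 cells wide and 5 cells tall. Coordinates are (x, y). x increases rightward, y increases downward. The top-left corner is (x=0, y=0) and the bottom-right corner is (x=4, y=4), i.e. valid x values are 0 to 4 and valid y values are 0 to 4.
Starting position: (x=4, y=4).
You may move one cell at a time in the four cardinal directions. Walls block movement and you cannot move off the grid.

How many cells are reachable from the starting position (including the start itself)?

BFS flood-fill from (x=4, y=4):
  Distance 0: (x=4, y=4)
  Distance 1: (x=3, y=4)
  Distance 2: (x=3, y=3), (x=2, y=4)
  Distance 3: (x=3, y=2), (x=1, y=4)
  Distance 4: (x=2, y=2), (x=4, y=2), (x=1, y=3), (x=0, y=4)
  Distance 5: (x=2, y=1), (x=4, y=1), (x=1, y=2), (x=0, y=3)
  Distance 6: (x=4, y=0), (x=0, y=2)
  Distance 7: (x=3, y=0), (x=0, y=1)
  Distance 8: (x=0, y=0)
  Distance 9: (x=1, y=0)
Total reachable: 20 (grid has 20 open cells total)

Answer: Reachable cells: 20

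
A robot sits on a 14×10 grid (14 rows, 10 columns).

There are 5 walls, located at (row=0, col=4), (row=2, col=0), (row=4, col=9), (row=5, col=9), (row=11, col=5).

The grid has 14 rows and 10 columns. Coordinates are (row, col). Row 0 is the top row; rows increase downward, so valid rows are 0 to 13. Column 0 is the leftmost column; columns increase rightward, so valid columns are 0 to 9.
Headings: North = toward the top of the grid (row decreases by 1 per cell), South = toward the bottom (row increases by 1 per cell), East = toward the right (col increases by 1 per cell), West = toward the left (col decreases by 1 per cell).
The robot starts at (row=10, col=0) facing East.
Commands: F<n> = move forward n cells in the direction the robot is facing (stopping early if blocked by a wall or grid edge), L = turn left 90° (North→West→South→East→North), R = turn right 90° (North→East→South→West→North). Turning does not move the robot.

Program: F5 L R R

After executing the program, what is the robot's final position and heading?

Start: (row=10, col=0), facing East
  F5: move forward 5, now at (row=10, col=5)
  L: turn left, now facing North
  R: turn right, now facing East
  R: turn right, now facing South
Final: (row=10, col=5), facing South

Answer: Final position: (row=10, col=5), facing South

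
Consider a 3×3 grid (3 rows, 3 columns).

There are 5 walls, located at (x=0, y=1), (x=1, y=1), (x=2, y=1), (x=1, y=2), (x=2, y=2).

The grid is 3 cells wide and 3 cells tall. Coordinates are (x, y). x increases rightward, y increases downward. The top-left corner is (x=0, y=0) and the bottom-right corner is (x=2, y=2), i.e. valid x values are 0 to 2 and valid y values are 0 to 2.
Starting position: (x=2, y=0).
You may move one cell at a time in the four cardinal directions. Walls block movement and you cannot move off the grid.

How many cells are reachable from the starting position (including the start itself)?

Answer: Reachable cells: 3

Derivation:
BFS flood-fill from (x=2, y=0):
  Distance 0: (x=2, y=0)
  Distance 1: (x=1, y=0)
  Distance 2: (x=0, y=0)
Total reachable: 3 (grid has 4 open cells total)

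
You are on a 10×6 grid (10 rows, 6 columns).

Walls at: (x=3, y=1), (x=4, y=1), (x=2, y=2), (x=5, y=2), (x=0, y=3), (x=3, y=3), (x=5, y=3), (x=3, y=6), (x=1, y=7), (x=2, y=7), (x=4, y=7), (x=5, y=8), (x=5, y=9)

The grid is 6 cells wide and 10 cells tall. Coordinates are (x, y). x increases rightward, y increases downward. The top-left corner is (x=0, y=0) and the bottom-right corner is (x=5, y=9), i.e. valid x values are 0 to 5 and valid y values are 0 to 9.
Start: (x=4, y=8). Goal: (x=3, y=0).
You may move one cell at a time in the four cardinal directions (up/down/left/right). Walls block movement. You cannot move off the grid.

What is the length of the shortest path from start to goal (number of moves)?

BFS from (x=4, y=8) until reaching (x=3, y=0):
  Distance 0: (x=4, y=8)
  Distance 1: (x=3, y=8), (x=4, y=9)
  Distance 2: (x=3, y=7), (x=2, y=8), (x=3, y=9)
  Distance 3: (x=1, y=8), (x=2, y=9)
  Distance 4: (x=0, y=8), (x=1, y=9)
  Distance 5: (x=0, y=7), (x=0, y=9)
  Distance 6: (x=0, y=6)
  Distance 7: (x=0, y=5), (x=1, y=6)
  Distance 8: (x=0, y=4), (x=1, y=5), (x=2, y=6)
  Distance 9: (x=1, y=4), (x=2, y=5)
  Distance 10: (x=1, y=3), (x=2, y=4), (x=3, y=5)
  Distance 11: (x=1, y=2), (x=2, y=3), (x=3, y=4), (x=4, y=5)
  Distance 12: (x=1, y=1), (x=0, y=2), (x=4, y=4), (x=5, y=5), (x=4, y=6)
  Distance 13: (x=1, y=0), (x=0, y=1), (x=2, y=1), (x=4, y=3), (x=5, y=4), (x=5, y=6)
  Distance 14: (x=0, y=0), (x=2, y=0), (x=4, y=2), (x=5, y=7)
  Distance 15: (x=3, y=0), (x=3, y=2)  <- goal reached here
One shortest path (15 moves): (x=4, y=8) -> (x=3, y=8) -> (x=2, y=8) -> (x=1, y=8) -> (x=0, y=8) -> (x=0, y=7) -> (x=0, y=6) -> (x=1, y=6) -> (x=1, y=5) -> (x=1, y=4) -> (x=1, y=3) -> (x=1, y=2) -> (x=1, y=1) -> (x=2, y=1) -> (x=2, y=0) -> (x=3, y=0)

Answer: Shortest path length: 15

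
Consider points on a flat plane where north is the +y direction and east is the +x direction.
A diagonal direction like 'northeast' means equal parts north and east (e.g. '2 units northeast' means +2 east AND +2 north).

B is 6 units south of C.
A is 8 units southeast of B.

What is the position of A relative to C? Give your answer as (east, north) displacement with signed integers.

Answer: A is at (east=8, north=-14) relative to C.

Derivation:
Place C at the origin (east=0, north=0).
  B is 6 units south of C: delta (east=+0, north=-6); B at (east=0, north=-6).
  A is 8 units southeast of B: delta (east=+8, north=-8); A at (east=8, north=-14).
Therefore A relative to C: (east=8, north=-14).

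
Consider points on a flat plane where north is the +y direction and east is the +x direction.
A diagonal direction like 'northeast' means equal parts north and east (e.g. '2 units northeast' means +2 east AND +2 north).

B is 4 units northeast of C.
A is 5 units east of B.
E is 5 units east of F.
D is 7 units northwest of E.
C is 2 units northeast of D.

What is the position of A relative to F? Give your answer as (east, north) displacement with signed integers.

Answer: A is at (east=9, north=13) relative to F.

Derivation:
Place F at the origin (east=0, north=0).
  E is 5 units east of F: delta (east=+5, north=+0); E at (east=5, north=0).
  D is 7 units northwest of E: delta (east=-7, north=+7); D at (east=-2, north=7).
  C is 2 units northeast of D: delta (east=+2, north=+2); C at (east=0, north=9).
  B is 4 units northeast of C: delta (east=+4, north=+4); B at (east=4, north=13).
  A is 5 units east of B: delta (east=+5, north=+0); A at (east=9, north=13).
Therefore A relative to F: (east=9, north=13).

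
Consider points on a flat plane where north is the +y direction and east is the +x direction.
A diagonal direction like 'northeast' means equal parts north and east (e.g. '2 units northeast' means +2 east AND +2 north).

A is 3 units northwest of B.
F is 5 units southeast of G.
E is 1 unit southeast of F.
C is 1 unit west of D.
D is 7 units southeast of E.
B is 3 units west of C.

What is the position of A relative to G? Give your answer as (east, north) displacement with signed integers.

Place G at the origin (east=0, north=0).
  F is 5 units southeast of G: delta (east=+5, north=-5); F at (east=5, north=-5).
  E is 1 unit southeast of F: delta (east=+1, north=-1); E at (east=6, north=-6).
  D is 7 units southeast of E: delta (east=+7, north=-7); D at (east=13, north=-13).
  C is 1 unit west of D: delta (east=-1, north=+0); C at (east=12, north=-13).
  B is 3 units west of C: delta (east=-3, north=+0); B at (east=9, north=-13).
  A is 3 units northwest of B: delta (east=-3, north=+3); A at (east=6, north=-10).
Therefore A relative to G: (east=6, north=-10).

Answer: A is at (east=6, north=-10) relative to G.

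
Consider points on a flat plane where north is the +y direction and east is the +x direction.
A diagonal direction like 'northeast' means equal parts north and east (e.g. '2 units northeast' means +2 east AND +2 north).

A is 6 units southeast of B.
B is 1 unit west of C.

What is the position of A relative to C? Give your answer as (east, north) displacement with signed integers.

Place C at the origin (east=0, north=0).
  B is 1 unit west of C: delta (east=-1, north=+0); B at (east=-1, north=0).
  A is 6 units southeast of B: delta (east=+6, north=-6); A at (east=5, north=-6).
Therefore A relative to C: (east=5, north=-6).

Answer: A is at (east=5, north=-6) relative to C.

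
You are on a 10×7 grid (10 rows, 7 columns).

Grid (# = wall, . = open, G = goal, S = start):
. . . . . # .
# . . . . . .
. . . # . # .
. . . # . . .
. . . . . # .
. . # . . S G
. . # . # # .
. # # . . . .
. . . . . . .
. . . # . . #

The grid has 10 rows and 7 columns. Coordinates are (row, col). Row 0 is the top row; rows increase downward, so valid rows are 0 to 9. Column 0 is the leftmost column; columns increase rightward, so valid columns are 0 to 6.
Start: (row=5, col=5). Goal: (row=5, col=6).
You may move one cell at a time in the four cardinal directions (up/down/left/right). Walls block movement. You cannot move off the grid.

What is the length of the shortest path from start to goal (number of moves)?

Answer: Shortest path length: 1

Derivation:
BFS from (row=5, col=5) until reaching (row=5, col=6):
  Distance 0: (row=5, col=5)
  Distance 1: (row=5, col=4), (row=5, col=6)  <- goal reached here
One shortest path (1 moves): (row=5, col=5) -> (row=5, col=6)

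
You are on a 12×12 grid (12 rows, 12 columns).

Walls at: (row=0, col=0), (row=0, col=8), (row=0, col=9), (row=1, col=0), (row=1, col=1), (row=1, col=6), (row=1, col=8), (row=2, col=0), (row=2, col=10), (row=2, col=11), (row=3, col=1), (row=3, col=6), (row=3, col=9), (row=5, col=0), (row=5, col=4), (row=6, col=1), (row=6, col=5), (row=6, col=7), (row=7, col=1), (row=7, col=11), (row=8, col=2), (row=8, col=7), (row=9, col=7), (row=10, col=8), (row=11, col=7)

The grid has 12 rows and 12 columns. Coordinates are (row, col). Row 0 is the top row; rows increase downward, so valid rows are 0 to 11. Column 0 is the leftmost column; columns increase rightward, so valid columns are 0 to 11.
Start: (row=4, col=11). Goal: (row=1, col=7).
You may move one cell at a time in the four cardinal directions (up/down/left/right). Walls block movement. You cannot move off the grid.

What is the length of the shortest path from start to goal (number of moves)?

BFS from (row=4, col=11) until reaching (row=1, col=7):
  Distance 0: (row=4, col=11)
  Distance 1: (row=3, col=11), (row=4, col=10), (row=5, col=11)
  Distance 2: (row=3, col=10), (row=4, col=9), (row=5, col=10), (row=6, col=11)
  Distance 3: (row=4, col=8), (row=5, col=9), (row=6, col=10)
  Distance 4: (row=3, col=8), (row=4, col=7), (row=5, col=8), (row=6, col=9), (row=7, col=10)
  Distance 5: (row=2, col=8), (row=3, col=7), (row=4, col=6), (row=5, col=7), (row=6, col=8), (row=7, col=9), (row=8, col=10)
  Distance 6: (row=2, col=7), (row=2, col=9), (row=4, col=5), (row=5, col=6), (row=7, col=8), (row=8, col=9), (row=8, col=11), (row=9, col=10)
  Distance 7: (row=1, col=7), (row=1, col=9), (row=2, col=6), (row=3, col=5), (row=4, col=4), (row=5, col=5), (row=6, col=6), (row=7, col=7), (row=8, col=8), (row=9, col=9), (row=9, col=11), (row=10, col=10)  <- goal reached here
One shortest path (7 moves): (row=4, col=11) -> (row=4, col=10) -> (row=4, col=9) -> (row=4, col=8) -> (row=4, col=7) -> (row=3, col=7) -> (row=2, col=7) -> (row=1, col=7)

Answer: Shortest path length: 7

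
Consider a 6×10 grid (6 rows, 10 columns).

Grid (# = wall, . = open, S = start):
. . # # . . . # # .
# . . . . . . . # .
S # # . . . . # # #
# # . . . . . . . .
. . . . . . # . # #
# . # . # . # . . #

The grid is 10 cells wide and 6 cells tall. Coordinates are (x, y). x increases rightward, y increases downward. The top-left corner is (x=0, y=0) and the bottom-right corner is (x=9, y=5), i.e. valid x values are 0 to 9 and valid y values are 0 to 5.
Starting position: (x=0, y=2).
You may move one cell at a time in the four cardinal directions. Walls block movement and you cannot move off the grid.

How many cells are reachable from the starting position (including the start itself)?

BFS flood-fill from (x=0, y=2):
  Distance 0: (x=0, y=2)
Total reachable: 1 (grid has 39 open cells total)

Answer: Reachable cells: 1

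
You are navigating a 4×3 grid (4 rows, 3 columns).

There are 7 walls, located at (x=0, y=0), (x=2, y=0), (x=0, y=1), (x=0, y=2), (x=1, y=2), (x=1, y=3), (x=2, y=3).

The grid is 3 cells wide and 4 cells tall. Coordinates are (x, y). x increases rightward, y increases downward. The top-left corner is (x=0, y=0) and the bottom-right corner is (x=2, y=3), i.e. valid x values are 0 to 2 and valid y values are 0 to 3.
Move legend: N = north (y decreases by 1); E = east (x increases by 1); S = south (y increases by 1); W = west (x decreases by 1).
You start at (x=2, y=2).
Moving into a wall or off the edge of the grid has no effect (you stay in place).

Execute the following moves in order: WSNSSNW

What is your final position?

Start: (x=2, y=2)
  W (west): blocked, stay at (x=2, y=2)
  S (south): blocked, stay at (x=2, y=2)
  N (north): (x=2, y=2) -> (x=2, y=1)
  S (south): (x=2, y=1) -> (x=2, y=2)
  S (south): blocked, stay at (x=2, y=2)
  N (north): (x=2, y=2) -> (x=2, y=1)
  W (west): (x=2, y=1) -> (x=1, y=1)
Final: (x=1, y=1)

Answer: Final position: (x=1, y=1)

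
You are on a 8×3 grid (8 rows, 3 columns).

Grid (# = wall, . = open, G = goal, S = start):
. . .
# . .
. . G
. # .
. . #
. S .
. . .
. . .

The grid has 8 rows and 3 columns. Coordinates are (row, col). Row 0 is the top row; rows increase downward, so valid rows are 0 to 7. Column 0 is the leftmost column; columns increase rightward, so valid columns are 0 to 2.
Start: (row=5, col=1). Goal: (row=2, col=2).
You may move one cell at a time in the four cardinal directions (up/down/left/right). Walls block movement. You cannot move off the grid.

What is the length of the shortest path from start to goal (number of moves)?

BFS from (row=5, col=1) until reaching (row=2, col=2):
  Distance 0: (row=5, col=1)
  Distance 1: (row=4, col=1), (row=5, col=0), (row=5, col=2), (row=6, col=1)
  Distance 2: (row=4, col=0), (row=6, col=0), (row=6, col=2), (row=7, col=1)
  Distance 3: (row=3, col=0), (row=7, col=0), (row=7, col=2)
  Distance 4: (row=2, col=0)
  Distance 5: (row=2, col=1)
  Distance 6: (row=1, col=1), (row=2, col=2)  <- goal reached here
One shortest path (6 moves): (row=5, col=1) -> (row=5, col=0) -> (row=4, col=0) -> (row=3, col=0) -> (row=2, col=0) -> (row=2, col=1) -> (row=2, col=2)

Answer: Shortest path length: 6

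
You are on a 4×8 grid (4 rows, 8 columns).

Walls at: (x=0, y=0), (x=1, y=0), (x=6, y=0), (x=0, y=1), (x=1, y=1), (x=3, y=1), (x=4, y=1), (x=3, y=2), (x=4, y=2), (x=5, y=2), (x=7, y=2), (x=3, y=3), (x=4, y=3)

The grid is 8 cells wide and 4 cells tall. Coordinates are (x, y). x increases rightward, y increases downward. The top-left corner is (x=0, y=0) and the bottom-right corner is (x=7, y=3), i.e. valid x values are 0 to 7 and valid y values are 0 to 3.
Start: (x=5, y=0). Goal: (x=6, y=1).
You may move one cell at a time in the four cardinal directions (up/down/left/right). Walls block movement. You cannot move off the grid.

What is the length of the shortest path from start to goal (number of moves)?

Answer: Shortest path length: 2

Derivation:
BFS from (x=5, y=0) until reaching (x=6, y=1):
  Distance 0: (x=5, y=0)
  Distance 1: (x=4, y=0), (x=5, y=1)
  Distance 2: (x=3, y=0), (x=6, y=1)  <- goal reached here
One shortest path (2 moves): (x=5, y=0) -> (x=5, y=1) -> (x=6, y=1)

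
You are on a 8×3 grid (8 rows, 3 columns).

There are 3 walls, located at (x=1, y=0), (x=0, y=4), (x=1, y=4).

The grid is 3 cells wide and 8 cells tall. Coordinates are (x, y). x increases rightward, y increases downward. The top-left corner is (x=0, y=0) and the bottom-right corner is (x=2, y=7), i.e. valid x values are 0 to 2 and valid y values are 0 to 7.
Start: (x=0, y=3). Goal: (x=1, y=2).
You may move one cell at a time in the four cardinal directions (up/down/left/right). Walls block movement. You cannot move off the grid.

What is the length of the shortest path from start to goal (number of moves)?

BFS from (x=0, y=3) until reaching (x=1, y=2):
  Distance 0: (x=0, y=3)
  Distance 1: (x=0, y=2), (x=1, y=3)
  Distance 2: (x=0, y=1), (x=1, y=2), (x=2, y=3)  <- goal reached here
One shortest path (2 moves): (x=0, y=3) -> (x=1, y=3) -> (x=1, y=2)

Answer: Shortest path length: 2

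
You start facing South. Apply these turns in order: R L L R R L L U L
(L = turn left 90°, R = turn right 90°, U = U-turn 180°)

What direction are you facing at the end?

Start: South
  R (right (90° clockwise)) -> West
  L (left (90° counter-clockwise)) -> South
  L (left (90° counter-clockwise)) -> East
  R (right (90° clockwise)) -> South
  R (right (90° clockwise)) -> West
  L (left (90° counter-clockwise)) -> South
  L (left (90° counter-clockwise)) -> East
  U (U-turn (180°)) -> West
  L (left (90° counter-clockwise)) -> South
Final: South

Answer: Final heading: South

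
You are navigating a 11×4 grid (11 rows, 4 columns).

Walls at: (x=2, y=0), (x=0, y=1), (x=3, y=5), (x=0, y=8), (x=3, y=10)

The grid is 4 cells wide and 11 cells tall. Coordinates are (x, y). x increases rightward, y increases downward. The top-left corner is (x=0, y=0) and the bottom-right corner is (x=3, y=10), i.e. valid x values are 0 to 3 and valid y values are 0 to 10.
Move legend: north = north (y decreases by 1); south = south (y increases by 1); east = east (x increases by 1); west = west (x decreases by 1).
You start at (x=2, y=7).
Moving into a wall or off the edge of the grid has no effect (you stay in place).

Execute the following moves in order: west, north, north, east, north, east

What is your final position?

Start: (x=2, y=7)
  west (west): (x=2, y=7) -> (x=1, y=7)
  north (north): (x=1, y=7) -> (x=1, y=6)
  north (north): (x=1, y=6) -> (x=1, y=5)
  east (east): (x=1, y=5) -> (x=2, y=5)
  north (north): (x=2, y=5) -> (x=2, y=4)
  east (east): (x=2, y=4) -> (x=3, y=4)
Final: (x=3, y=4)

Answer: Final position: (x=3, y=4)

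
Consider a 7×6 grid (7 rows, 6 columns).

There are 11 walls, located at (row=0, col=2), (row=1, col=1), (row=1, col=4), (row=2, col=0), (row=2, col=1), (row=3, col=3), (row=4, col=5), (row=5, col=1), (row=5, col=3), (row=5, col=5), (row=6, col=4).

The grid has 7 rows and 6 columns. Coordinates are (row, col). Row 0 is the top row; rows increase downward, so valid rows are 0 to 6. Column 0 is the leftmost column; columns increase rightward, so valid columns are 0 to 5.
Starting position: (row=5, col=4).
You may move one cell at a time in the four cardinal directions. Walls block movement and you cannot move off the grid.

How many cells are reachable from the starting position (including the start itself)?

Answer: Reachable cells: 27

Derivation:
BFS flood-fill from (row=5, col=4):
  Distance 0: (row=5, col=4)
  Distance 1: (row=4, col=4)
  Distance 2: (row=3, col=4), (row=4, col=3)
  Distance 3: (row=2, col=4), (row=3, col=5), (row=4, col=2)
  Distance 4: (row=2, col=3), (row=2, col=5), (row=3, col=2), (row=4, col=1), (row=5, col=2)
  Distance 5: (row=1, col=3), (row=1, col=5), (row=2, col=2), (row=3, col=1), (row=4, col=0), (row=6, col=2)
  Distance 6: (row=0, col=3), (row=0, col=5), (row=1, col=2), (row=3, col=0), (row=5, col=0), (row=6, col=1), (row=6, col=3)
  Distance 7: (row=0, col=4), (row=6, col=0)
Total reachable: 27 (grid has 31 open cells total)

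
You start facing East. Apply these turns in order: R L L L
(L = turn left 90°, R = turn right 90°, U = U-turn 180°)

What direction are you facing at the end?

Start: East
  R (right (90° clockwise)) -> South
  L (left (90° counter-clockwise)) -> East
  L (left (90° counter-clockwise)) -> North
  L (left (90° counter-clockwise)) -> West
Final: West

Answer: Final heading: West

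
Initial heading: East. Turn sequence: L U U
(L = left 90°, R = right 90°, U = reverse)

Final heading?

Start: East
  L (left (90° counter-clockwise)) -> North
  U (U-turn (180°)) -> South
  U (U-turn (180°)) -> North
Final: North

Answer: Final heading: North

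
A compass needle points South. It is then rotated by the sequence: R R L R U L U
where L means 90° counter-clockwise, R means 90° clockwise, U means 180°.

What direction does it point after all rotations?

Start: South
  R (right (90° clockwise)) -> West
  R (right (90° clockwise)) -> North
  L (left (90° counter-clockwise)) -> West
  R (right (90° clockwise)) -> North
  U (U-turn (180°)) -> South
  L (left (90° counter-clockwise)) -> East
  U (U-turn (180°)) -> West
Final: West

Answer: Final heading: West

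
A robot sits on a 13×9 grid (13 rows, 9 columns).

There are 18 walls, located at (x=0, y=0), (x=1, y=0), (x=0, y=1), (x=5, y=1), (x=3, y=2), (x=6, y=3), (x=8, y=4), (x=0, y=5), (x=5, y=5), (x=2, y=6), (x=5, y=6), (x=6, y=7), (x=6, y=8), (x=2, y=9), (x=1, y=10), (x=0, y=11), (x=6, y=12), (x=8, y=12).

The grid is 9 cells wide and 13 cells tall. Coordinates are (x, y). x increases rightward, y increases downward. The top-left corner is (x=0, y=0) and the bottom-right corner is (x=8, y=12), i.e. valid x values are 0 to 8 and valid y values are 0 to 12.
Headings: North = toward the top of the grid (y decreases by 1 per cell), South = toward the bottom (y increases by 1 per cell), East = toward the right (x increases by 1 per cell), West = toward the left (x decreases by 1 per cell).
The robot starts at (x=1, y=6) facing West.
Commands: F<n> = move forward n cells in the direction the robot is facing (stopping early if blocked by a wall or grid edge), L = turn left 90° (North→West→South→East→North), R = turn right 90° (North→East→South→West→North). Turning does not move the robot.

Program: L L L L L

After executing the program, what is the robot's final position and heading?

Answer: Final position: (x=1, y=6), facing South

Derivation:
Start: (x=1, y=6), facing West
  L: turn left, now facing South
  L: turn left, now facing East
  L: turn left, now facing North
  L: turn left, now facing West
  L: turn left, now facing South
Final: (x=1, y=6), facing South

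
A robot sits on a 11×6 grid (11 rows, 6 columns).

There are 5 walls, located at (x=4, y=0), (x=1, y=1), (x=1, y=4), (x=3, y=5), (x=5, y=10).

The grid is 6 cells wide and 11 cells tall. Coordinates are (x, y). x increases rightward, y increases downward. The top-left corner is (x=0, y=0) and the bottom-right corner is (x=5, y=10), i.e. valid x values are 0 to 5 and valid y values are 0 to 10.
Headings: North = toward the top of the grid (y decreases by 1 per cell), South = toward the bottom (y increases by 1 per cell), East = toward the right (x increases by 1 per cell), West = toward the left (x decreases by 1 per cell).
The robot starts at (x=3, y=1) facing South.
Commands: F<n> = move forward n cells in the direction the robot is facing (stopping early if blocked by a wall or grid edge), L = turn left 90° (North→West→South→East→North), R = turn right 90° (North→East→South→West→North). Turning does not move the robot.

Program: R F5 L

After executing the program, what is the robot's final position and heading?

Start: (x=3, y=1), facing South
  R: turn right, now facing West
  F5: move forward 1/5 (blocked), now at (x=2, y=1)
  L: turn left, now facing South
Final: (x=2, y=1), facing South

Answer: Final position: (x=2, y=1), facing South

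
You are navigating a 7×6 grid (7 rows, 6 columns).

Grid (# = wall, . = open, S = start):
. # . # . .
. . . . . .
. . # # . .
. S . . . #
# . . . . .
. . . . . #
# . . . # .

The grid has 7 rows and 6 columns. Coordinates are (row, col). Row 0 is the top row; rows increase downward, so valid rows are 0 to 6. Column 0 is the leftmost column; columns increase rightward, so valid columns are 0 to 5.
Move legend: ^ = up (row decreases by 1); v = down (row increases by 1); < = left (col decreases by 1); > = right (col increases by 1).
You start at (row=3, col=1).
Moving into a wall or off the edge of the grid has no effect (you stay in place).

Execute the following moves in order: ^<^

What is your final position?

Start: (row=3, col=1)
  ^ (up): (row=3, col=1) -> (row=2, col=1)
  < (left): (row=2, col=1) -> (row=2, col=0)
  ^ (up): (row=2, col=0) -> (row=1, col=0)
Final: (row=1, col=0)

Answer: Final position: (row=1, col=0)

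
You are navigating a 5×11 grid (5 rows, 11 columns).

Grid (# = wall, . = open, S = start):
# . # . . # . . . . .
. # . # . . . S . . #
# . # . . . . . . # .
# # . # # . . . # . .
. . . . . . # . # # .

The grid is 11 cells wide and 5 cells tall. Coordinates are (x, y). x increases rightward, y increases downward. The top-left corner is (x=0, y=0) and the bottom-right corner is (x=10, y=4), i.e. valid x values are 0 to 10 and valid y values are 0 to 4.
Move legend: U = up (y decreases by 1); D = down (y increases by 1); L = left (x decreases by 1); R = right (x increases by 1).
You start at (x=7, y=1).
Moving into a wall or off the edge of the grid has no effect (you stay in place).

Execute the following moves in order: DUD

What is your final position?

Answer: Final position: (x=7, y=2)

Derivation:
Start: (x=7, y=1)
  D (down): (x=7, y=1) -> (x=7, y=2)
  U (up): (x=7, y=2) -> (x=7, y=1)
  D (down): (x=7, y=1) -> (x=7, y=2)
Final: (x=7, y=2)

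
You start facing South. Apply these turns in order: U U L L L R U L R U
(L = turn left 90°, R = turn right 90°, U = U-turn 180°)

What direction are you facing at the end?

Start: South
  U (U-turn (180°)) -> North
  U (U-turn (180°)) -> South
  L (left (90° counter-clockwise)) -> East
  L (left (90° counter-clockwise)) -> North
  L (left (90° counter-clockwise)) -> West
  R (right (90° clockwise)) -> North
  U (U-turn (180°)) -> South
  L (left (90° counter-clockwise)) -> East
  R (right (90° clockwise)) -> South
  U (U-turn (180°)) -> North
Final: North

Answer: Final heading: North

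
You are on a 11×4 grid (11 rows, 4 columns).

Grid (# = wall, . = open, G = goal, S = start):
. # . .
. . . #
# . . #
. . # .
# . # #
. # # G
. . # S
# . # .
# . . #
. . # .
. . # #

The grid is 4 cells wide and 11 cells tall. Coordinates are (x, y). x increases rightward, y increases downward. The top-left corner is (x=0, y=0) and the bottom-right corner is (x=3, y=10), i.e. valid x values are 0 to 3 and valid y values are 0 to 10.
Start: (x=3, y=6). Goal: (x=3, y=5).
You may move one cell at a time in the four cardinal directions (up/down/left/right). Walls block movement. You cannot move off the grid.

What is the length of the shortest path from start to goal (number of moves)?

Answer: Shortest path length: 1

Derivation:
BFS from (x=3, y=6) until reaching (x=3, y=5):
  Distance 0: (x=3, y=6)
  Distance 1: (x=3, y=5), (x=3, y=7)  <- goal reached here
One shortest path (1 moves): (x=3, y=6) -> (x=3, y=5)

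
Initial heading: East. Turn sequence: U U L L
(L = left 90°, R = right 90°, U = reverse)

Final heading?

Start: East
  U (U-turn (180°)) -> West
  U (U-turn (180°)) -> East
  L (left (90° counter-clockwise)) -> North
  L (left (90° counter-clockwise)) -> West
Final: West

Answer: Final heading: West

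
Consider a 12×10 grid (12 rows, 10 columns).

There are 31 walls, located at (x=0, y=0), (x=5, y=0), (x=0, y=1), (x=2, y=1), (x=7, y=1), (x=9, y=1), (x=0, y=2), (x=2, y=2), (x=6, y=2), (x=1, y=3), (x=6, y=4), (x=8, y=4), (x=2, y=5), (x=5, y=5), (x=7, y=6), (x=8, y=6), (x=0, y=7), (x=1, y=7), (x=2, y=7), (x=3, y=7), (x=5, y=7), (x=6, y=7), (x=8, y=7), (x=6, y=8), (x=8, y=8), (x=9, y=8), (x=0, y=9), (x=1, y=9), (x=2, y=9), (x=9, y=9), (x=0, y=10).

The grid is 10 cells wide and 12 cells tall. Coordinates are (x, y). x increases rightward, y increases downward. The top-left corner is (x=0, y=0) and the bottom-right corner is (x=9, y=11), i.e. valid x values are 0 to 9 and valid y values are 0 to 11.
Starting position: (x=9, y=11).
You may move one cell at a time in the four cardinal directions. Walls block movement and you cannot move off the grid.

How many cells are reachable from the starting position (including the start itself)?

BFS flood-fill from (x=9, y=11):
  Distance 0: (x=9, y=11)
  Distance 1: (x=9, y=10), (x=8, y=11)
  Distance 2: (x=8, y=10), (x=7, y=11)
  Distance 3: (x=8, y=9), (x=7, y=10), (x=6, y=11)
  Distance 4: (x=7, y=9), (x=6, y=10), (x=5, y=11)
  Distance 5: (x=7, y=8), (x=6, y=9), (x=5, y=10), (x=4, y=11)
  Distance 6: (x=7, y=7), (x=5, y=9), (x=4, y=10), (x=3, y=11)
  Distance 7: (x=5, y=8), (x=4, y=9), (x=3, y=10), (x=2, y=11)
  Distance 8: (x=4, y=8), (x=3, y=9), (x=2, y=10), (x=1, y=11)
  Distance 9: (x=4, y=7), (x=3, y=8), (x=1, y=10), (x=0, y=11)
  Distance 10: (x=4, y=6), (x=2, y=8)
  Distance 11: (x=4, y=5), (x=3, y=6), (x=5, y=6), (x=1, y=8)
  Distance 12: (x=4, y=4), (x=3, y=5), (x=2, y=6), (x=6, y=6), (x=0, y=8)
  Distance 13: (x=4, y=3), (x=3, y=4), (x=5, y=4), (x=6, y=5), (x=1, y=6)
  Distance 14: (x=4, y=2), (x=3, y=3), (x=5, y=3), (x=2, y=4), (x=1, y=5), (x=7, y=5), (x=0, y=6)
  Distance 15: (x=4, y=1), (x=3, y=2), (x=5, y=2), (x=2, y=3), (x=6, y=3), (x=1, y=4), (x=7, y=4), (x=0, y=5), (x=8, y=5)
  Distance 16: (x=4, y=0), (x=3, y=1), (x=5, y=1), (x=7, y=3), (x=0, y=4), (x=9, y=5)
  Distance 17: (x=3, y=0), (x=6, y=1), (x=7, y=2), (x=0, y=3), (x=8, y=3), (x=9, y=4), (x=9, y=6)
  Distance 18: (x=2, y=0), (x=6, y=0), (x=8, y=2), (x=9, y=3), (x=9, y=7)
  Distance 19: (x=1, y=0), (x=7, y=0), (x=8, y=1), (x=9, y=2)
  Distance 20: (x=8, y=0), (x=1, y=1)
  Distance 21: (x=9, y=0), (x=1, y=2)
Total reachable: 89 (grid has 89 open cells total)

Answer: Reachable cells: 89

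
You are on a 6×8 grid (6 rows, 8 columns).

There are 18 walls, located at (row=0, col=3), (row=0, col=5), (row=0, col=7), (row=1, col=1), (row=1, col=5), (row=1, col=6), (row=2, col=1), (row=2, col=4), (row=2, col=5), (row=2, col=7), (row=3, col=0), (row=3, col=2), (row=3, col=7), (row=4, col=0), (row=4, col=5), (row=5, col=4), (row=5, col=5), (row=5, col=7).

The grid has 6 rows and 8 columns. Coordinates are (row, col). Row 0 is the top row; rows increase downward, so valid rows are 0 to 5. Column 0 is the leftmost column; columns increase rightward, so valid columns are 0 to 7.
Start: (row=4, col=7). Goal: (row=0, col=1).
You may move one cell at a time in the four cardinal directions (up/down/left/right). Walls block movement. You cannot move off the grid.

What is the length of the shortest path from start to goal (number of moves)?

Answer: Shortest path length: 10

Derivation:
BFS from (row=4, col=7) until reaching (row=0, col=1):
  Distance 0: (row=4, col=7)
  Distance 1: (row=4, col=6)
  Distance 2: (row=3, col=6), (row=5, col=6)
  Distance 3: (row=2, col=6), (row=3, col=5)
  Distance 4: (row=3, col=4)
  Distance 5: (row=3, col=3), (row=4, col=4)
  Distance 6: (row=2, col=3), (row=4, col=3)
  Distance 7: (row=1, col=3), (row=2, col=2), (row=4, col=2), (row=5, col=3)
  Distance 8: (row=1, col=2), (row=1, col=4), (row=4, col=1), (row=5, col=2)
  Distance 9: (row=0, col=2), (row=0, col=4), (row=3, col=1), (row=5, col=1)
  Distance 10: (row=0, col=1), (row=5, col=0)  <- goal reached here
One shortest path (10 moves): (row=4, col=7) -> (row=4, col=6) -> (row=3, col=6) -> (row=3, col=5) -> (row=3, col=4) -> (row=3, col=3) -> (row=2, col=3) -> (row=2, col=2) -> (row=1, col=2) -> (row=0, col=2) -> (row=0, col=1)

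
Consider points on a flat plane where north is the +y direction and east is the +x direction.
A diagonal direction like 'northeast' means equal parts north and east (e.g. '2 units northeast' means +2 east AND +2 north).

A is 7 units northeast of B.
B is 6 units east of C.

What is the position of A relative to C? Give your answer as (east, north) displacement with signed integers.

Answer: A is at (east=13, north=7) relative to C.

Derivation:
Place C at the origin (east=0, north=0).
  B is 6 units east of C: delta (east=+6, north=+0); B at (east=6, north=0).
  A is 7 units northeast of B: delta (east=+7, north=+7); A at (east=13, north=7).
Therefore A relative to C: (east=13, north=7).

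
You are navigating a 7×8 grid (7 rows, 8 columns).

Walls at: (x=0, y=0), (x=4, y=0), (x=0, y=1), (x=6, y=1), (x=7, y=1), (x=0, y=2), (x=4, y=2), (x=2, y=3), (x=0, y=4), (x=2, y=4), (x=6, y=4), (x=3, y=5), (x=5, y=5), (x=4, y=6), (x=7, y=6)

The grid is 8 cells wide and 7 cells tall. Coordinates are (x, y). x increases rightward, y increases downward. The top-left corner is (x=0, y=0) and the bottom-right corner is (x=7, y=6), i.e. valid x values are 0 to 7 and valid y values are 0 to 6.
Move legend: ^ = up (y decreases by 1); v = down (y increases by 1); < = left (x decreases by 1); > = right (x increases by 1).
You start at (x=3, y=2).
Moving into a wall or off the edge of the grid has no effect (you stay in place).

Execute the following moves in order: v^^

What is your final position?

Answer: Final position: (x=3, y=1)

Derivation:
Start: (x=3, y=2)
  v (down): (x=3, y=2) -> (x=3, y=3)
  ^ (up): (x=3, y=3) -> (x=3, y=2)
  ^ (up): (x=3, y=2) -> (x=3, y=1)
Final: (x=3, y=1)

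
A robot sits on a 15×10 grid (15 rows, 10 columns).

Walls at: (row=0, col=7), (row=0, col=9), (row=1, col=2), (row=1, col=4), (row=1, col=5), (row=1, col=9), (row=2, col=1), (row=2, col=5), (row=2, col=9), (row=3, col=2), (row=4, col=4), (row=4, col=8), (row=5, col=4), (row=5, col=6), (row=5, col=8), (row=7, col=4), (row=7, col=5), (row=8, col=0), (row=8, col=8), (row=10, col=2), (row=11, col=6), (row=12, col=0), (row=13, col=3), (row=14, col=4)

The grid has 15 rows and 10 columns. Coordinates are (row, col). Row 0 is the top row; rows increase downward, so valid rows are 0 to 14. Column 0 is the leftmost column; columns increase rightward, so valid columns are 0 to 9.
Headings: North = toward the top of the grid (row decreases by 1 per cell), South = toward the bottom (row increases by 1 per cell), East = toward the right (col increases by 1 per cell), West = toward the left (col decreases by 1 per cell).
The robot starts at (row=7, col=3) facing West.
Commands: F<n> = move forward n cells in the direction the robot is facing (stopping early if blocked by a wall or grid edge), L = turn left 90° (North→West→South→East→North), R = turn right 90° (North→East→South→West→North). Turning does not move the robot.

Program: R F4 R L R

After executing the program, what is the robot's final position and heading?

Answer: Final position: (row=3, col=3), facing East

Derivation:
Start: (row=7, col=3), facing West
  R: turn right, now facing North
  F4: move forward 4, now at (row=3, col=3)
  R: turn right, now facing East
  L: turn left, now facing North
  R: turn right, now facing East
Final: (row=3, col=3), facing East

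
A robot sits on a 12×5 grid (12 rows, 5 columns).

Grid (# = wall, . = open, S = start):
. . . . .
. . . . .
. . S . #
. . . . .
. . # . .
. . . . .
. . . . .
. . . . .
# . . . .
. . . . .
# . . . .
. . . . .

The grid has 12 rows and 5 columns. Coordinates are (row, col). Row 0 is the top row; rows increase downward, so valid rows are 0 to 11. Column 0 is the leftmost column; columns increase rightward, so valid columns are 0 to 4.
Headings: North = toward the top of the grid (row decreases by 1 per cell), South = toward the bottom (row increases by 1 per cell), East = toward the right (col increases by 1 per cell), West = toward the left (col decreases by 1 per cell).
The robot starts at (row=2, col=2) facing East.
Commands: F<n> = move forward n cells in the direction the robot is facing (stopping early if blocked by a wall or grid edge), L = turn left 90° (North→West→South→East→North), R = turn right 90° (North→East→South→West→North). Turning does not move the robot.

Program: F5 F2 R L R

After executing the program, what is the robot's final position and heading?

Start: (row=2, col=2), facing East
  F5: move forward 1/5 (blocked), now at (row=2, col=3)
  F2: move forward 0/2 (blocked), now at (row=2, col=3)
  R: turn right, now facing South
  L: turn left, now facing East
  R: turn right, now facing South
Final: (row=2, col=3), facing South

Answer: Final position: (row=2, col=3), facing South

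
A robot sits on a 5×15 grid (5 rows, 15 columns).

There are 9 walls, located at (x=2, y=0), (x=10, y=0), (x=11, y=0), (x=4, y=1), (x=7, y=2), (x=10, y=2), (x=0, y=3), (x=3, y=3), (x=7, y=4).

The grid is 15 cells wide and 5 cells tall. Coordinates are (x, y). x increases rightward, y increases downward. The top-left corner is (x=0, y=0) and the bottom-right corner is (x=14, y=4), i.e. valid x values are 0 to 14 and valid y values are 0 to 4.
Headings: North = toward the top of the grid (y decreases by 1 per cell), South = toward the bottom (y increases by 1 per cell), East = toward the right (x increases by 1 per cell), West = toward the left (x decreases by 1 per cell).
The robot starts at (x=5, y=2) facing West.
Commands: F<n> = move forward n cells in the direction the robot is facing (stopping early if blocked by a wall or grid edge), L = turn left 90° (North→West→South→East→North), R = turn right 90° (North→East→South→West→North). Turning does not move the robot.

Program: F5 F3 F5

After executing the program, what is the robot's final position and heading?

Start: (x=5, y=2), facing West
  F5: move forward 5, now at (x=0, y=2)
  F3: move forward 0/3 (blocked), now at (x=0, y=2)
  F5: move forward 0/5 (blocked), now at (x=0, y=2)
Final: (x=0, y=2), facing West

Answer: Final position: (x=0, y=2), facing West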